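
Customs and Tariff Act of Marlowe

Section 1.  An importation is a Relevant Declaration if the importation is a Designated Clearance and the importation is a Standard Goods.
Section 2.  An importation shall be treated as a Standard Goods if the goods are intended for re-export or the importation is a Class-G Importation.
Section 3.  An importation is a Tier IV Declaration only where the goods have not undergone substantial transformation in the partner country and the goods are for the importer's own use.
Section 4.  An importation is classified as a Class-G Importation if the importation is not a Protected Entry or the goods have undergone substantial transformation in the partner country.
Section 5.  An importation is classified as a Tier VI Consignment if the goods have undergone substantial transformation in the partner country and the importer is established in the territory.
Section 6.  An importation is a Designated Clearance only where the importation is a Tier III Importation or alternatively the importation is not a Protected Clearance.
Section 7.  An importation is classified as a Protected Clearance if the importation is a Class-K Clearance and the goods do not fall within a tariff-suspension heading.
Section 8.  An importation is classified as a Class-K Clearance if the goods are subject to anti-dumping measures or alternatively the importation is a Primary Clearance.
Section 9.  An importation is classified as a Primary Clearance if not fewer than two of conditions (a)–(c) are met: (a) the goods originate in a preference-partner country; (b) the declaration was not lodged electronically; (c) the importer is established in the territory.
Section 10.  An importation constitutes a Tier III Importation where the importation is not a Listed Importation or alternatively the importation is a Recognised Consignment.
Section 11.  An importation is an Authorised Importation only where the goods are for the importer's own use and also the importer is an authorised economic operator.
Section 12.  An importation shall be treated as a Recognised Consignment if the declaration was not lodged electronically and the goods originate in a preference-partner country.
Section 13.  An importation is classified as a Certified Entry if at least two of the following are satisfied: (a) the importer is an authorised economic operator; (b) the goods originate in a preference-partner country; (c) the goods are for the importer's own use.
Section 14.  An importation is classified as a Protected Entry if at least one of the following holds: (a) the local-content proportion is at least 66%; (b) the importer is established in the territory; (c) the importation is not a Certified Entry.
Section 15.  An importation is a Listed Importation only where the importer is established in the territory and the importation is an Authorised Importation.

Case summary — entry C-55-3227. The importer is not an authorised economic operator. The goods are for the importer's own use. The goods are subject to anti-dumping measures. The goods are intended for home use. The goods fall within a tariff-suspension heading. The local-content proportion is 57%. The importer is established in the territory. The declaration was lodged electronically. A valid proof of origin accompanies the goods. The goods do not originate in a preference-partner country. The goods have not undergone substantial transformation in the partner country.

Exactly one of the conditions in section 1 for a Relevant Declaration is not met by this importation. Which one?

Standard Goods

section 11 — Authorised Importation: [the goods are for the importer's own use? yes] AND [the importer is an authorised economic operator? no] → not satisfied.
section 15 — Listed Importation: [the importer is established in the territory? yes] AND [Authorised Importation (section 11)? no] → not satisfied.
section 12 — Recognised Consignment: [the declaration was not lodged electronically? no] AND [the goods originate in a preference-partner country? no] → not satisfied.
section 10 — Tier III Importation: [not a Listed Importation (section 15)? yes] OR [Recognised Consignment (section 12)? no] → satisfied.
section 9 — Primary Clearance: the goods originate in a preference-partner country? no; the declaration was not lodged electronically? no; the importer is established in the territory? yes — 1 of 3 hold (need ≥2) → not satisfied.
section 8 — Class-K Clearance: [the goods are subject to anti-dumping measures? yes] OR [Primary Clearance (section 9)? no] → satisfied.
section 7 — Protected Clearance: [Class-K Clearance (section 8)? yes] AND [the goods do not fall within a tariff-suspension heading? no] → not satisfied.
section 6 — Designated Clearance: [Tier III Importation (section 10)? yes] OR [not a Protected Clearance (section 7)? yes] → satisfied.
section 13 — Certified Entry: the importer is an authorised economic operator? no; the goods originate in a preference-partner country? no; the goods are for the importer's own use? yes — 1 of 3 hold (need ≥2) → not satisfied.
section 14 — Protected Entry: [local-content proportion: 57% ≥ 66%? no] OR [the importer is established in the territory? yes] OR [not a Certified Entry (section 13)? yes] → satisfied.
section 4 — Class-G Importation: [not a Protected Entry (section 14)? no] OR [the goods have undergone substantial transformation in the partner country? no] → not satisfied.
section 2 — Standard Goods: [the goods are intended for re-export? no] OR [Class-G Importation (section 4)? no] → not satisfied.
section 1 — Relevant Declaration: [Designated Clearance (section 6)? yes] AND [Standard Goods (section 2)? no] → not satisfied.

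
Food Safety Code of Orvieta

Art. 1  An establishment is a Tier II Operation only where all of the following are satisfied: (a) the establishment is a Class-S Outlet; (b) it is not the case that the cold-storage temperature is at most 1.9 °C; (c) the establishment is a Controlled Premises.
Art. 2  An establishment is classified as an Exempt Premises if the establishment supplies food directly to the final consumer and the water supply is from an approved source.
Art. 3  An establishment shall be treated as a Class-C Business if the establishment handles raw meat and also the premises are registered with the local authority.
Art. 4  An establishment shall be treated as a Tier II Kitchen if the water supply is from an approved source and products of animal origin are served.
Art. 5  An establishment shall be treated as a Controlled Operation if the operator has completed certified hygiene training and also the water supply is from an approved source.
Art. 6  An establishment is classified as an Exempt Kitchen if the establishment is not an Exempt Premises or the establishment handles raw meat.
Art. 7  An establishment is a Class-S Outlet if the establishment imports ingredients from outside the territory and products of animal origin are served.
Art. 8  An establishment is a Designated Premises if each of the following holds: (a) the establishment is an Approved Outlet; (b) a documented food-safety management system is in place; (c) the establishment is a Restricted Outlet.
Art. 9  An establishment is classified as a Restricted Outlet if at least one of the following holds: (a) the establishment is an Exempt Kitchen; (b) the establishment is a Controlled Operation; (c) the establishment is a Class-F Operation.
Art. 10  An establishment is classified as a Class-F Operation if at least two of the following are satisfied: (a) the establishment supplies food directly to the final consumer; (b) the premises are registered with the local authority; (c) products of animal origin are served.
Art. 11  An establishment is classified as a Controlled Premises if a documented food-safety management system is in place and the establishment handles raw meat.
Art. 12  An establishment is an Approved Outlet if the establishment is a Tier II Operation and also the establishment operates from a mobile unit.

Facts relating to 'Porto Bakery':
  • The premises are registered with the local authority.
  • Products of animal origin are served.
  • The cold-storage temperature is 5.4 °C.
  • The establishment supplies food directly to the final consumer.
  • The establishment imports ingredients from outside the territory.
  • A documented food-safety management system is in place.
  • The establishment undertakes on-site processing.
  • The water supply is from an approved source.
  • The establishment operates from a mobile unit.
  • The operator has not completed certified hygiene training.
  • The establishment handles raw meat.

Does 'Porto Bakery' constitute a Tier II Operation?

Yes

article 7 — Class-S Outlet: [the establishment imports ingredients from outside the territory? yes] AND [products of animal origin are served? yes] → satisfied.
article 11 — Controlled Premises: [a documented food-safety management system is in place? yes] AND [the establishment handles raw meat? yes] → satisfied.
article 1 — Tier II Operation: [Class-S Outlet (article 7)? yes] AND [cold-storage temperature: 5.4 °C ≤ 1.9 °C? no, so negated condition yes] AND [Controlled Premises (article 11)? yes] → satisfied.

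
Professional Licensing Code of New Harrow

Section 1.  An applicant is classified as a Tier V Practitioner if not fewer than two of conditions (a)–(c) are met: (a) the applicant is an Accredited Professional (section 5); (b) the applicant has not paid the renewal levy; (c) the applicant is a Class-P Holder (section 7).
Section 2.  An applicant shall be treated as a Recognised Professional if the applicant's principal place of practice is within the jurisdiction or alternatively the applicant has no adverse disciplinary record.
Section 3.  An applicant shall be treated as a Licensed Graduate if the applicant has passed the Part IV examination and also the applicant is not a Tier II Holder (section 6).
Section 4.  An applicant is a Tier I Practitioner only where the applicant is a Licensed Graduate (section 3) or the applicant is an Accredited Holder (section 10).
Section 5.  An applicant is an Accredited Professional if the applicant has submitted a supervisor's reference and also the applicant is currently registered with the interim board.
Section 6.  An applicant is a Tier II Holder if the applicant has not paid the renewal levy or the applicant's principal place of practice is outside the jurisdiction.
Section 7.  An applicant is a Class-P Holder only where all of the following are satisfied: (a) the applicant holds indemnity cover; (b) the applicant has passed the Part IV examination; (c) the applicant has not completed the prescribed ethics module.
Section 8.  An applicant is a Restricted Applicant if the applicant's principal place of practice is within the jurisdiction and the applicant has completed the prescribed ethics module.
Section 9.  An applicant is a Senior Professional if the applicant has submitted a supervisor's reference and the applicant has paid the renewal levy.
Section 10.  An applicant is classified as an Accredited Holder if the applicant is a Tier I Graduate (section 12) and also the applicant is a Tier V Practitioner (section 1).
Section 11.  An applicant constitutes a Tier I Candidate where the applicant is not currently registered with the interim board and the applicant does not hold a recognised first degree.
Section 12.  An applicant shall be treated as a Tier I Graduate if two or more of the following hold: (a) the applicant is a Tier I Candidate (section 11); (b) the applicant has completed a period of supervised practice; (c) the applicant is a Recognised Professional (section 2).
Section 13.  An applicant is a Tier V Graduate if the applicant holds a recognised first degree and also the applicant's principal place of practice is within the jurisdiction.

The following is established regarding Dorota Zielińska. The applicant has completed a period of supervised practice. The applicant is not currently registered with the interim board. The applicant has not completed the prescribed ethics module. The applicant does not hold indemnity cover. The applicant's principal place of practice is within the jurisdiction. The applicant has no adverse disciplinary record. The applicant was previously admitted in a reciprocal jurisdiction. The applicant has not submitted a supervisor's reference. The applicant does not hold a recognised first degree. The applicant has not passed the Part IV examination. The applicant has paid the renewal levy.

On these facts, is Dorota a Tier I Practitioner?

section 6 — Tier II Holder: [the applicant has not paid the renewal levy? no] OR [the applicant's principal place of practice is outside the jurisdiction? no] → not satisfied.
section 3 — Licensed Graduate: [the applicant has passed the Part IV examination? no] AND [not a Tier II Holder (section 6)? yes] → not satisfied.
section 11 — Tier I Candidate: [the applicant is not currently registered with the interim board? yes] AND [the applicant does not hold a recognised first degree? yes] → satisfied.
section 2 — Recognised Professional: [the applicant's principal place of practice is within the jurisdiction? yes] OR [the applicant has no adverse disciplinary record? yes] → satisfied.
section 12 — Tier I Graduate: Tier I Candidate (section 11)? yes; the applicant has completed a period of supervised practice? yes; Recognised Professional (section 2)? yes — 3 of 3 hold (need ≥2) → satisfied.
section 5 — Accredited Professional: [the applicant has submitted a supervisor's reference? no] AND [the applicant is currently registered with the interim board? no] → not satisfied.
section 7 — Class-P Holder: [the applicant holds indemnity cover? no] AND [the applicant has passed the Part IV examination? no] AND [the applicant has not completed the prescribed ethics module? yes] → not satisfied.
section 1 — Tier V Practitioner: Accredited Professional (section 5)? no; the applicant has not paid the renewal levy? no; Class-P Holder (section 7)? no — 0 of 3 hold (need ≥2) → not satisfied.
section 10 — Accredited Holder: [Tier I Graduate (section 12)? yes] AND [Tier V Practitioner (section 1)? no] → not satisfied.
section 4 — Tier I Practitioner: [Licensed Graduate (section 3)? no] OR [Accredited Holder (section 10)? no] → not satisfied.

No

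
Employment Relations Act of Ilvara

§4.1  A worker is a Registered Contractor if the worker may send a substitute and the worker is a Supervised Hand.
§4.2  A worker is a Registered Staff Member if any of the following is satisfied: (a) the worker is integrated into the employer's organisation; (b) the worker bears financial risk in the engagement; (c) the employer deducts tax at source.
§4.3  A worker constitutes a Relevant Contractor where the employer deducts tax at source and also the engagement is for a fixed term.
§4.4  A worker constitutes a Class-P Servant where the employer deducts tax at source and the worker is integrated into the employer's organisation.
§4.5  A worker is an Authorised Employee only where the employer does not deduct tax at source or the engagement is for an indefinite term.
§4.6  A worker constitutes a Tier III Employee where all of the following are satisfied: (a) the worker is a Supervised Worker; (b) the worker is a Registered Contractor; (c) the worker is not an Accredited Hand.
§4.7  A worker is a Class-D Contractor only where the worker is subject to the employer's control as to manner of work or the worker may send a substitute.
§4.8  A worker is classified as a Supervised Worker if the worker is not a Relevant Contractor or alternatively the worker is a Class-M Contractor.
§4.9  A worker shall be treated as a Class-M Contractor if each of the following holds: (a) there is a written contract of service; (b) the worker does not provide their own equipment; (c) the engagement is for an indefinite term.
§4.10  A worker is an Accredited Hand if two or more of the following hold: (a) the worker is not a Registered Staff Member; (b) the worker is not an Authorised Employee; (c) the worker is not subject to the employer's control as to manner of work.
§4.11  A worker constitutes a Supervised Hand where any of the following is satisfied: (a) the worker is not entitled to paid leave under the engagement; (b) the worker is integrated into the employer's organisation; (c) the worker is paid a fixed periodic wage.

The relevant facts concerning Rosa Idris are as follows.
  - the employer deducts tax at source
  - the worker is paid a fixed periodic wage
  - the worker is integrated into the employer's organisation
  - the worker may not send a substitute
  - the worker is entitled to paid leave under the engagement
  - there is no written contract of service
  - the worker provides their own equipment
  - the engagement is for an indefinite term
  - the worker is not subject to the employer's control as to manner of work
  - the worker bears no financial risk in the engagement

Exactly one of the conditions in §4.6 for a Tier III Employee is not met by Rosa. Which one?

§4.3 — Relevant Contractor: [the employer deducts tax at source? yes] AND [the engagement is for a fixed term? no] → not satisfied.
§4.9 — Class-M Contractor: [there is a written contract of service? no] AND [the worker does not provide their own equipment? no] AND [the engagement is for an indefinite term? yes] → not satisfied.
§4.8 — Supervised Worker: [not a Relevant Contractor (§4.3)? yes] OR [Class-M Contractor (§4.9)? no] → satisfied.
§4.11 — Supervised Hand: [the worker is not entitled to paid leave under the engagement? no] OR [the worker is integrated into the employer's organisation? yes] OR [the worker is paid a fixed periodic wage? yes] → satisfied.
§4.1 — Registered Contractor: [the worker may send a substitute? no] AND [Supervised Hand (§4.11)? yes] → not satisfied.
§4.2 — Registered Staff Member: [the worker is integrated into the employer's organisation? yes] OR [the worker bears financial risk in the engagement? no] OR [the employer deducts tax at source? yes] → satisfied.
§4.5 — Authorised Employee: [the employer does not deduct tax at source? no] OR [the engagement is for an indefinite term? yes] → satisfied.
§4.10 — Accredited Hand: not a Registered Staff Member (§4.2)? no; not an Authorised Employee (§4.5)? no; the worker is not subject to the employer's control as to manner of work? yes — 1 of 3 hold (need ≥2) → not satisfied.
§4.6 — Tier III Employee: [Supervised Worker (§4.8)? yes] AND [Registered Contractor (§4.1)? no] AND [not an Accredited Hand (§4.10)? yes] → not satisfied.

Registered Contractor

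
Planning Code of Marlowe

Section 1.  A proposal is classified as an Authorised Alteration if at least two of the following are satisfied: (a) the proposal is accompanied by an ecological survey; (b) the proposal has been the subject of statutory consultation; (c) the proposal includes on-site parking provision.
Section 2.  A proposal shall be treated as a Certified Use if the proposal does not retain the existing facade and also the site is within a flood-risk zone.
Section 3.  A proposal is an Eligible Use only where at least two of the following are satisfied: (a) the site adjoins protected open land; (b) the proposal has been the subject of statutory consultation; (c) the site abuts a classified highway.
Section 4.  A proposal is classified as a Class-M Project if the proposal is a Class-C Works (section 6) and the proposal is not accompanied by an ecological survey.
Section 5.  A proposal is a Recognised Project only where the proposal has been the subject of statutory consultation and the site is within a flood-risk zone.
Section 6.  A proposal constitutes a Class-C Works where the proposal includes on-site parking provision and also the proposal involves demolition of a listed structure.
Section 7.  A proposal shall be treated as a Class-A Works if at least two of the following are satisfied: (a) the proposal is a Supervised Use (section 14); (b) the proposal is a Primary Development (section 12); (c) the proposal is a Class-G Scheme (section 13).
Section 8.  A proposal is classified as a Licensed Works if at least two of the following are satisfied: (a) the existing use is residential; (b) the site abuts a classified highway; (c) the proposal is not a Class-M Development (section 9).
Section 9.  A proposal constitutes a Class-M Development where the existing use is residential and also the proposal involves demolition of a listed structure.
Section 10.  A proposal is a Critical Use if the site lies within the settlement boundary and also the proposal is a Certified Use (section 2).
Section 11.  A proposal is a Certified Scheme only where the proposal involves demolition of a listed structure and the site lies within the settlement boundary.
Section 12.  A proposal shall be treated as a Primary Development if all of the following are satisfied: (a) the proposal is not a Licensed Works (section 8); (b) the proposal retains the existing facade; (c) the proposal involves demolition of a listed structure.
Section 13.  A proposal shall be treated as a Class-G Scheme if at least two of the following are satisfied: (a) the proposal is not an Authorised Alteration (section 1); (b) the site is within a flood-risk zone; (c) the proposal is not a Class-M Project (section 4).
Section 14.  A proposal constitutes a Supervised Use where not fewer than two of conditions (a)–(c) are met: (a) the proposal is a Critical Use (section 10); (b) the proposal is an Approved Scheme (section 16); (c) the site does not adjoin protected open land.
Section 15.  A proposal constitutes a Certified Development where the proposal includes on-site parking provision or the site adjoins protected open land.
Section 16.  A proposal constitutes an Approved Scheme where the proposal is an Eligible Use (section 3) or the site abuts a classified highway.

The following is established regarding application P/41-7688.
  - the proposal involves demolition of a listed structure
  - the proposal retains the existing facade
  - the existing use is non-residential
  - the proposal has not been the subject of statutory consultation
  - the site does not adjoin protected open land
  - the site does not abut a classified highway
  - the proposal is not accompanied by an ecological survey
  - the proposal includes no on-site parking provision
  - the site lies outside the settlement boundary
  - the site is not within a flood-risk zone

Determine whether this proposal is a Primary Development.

Yes

Under section 9: the existing use is residential? no; and the proposal involves demolition of a listed structure? yes. So the proposal is not a Class-M Development.
Under section 8: the existing use is residential? no; the site abuts a classified highway? no; not a Class-M Development (section 9)? yes — 1 of 3 hold (need ≥2) → not satisfied.
Under section 12: not a Licensed Works (section 8)? yes; and the proposal retains the existing facade? yes; and the proposal involves demolition of a listed structure? yes. So the proposal is a Primary Development.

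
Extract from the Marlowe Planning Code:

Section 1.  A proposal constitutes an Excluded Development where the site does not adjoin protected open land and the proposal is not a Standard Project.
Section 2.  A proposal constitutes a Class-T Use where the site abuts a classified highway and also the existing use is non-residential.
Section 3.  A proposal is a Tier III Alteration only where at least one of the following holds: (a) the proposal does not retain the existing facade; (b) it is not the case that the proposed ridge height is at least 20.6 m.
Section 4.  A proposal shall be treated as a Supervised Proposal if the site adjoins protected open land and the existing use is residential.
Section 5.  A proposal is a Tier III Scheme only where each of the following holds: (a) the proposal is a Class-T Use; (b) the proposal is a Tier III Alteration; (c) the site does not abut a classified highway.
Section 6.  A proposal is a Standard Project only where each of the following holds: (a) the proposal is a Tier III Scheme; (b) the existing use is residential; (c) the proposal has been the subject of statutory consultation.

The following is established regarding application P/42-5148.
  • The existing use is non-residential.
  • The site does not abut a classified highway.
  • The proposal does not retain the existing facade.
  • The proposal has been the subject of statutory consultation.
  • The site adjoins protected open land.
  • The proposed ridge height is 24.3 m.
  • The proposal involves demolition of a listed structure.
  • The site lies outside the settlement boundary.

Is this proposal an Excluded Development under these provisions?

section 2 — Class-T Use: [the site abuts a classified highway? no] AND [the existing use is non-residential? yes] → not satisfied.
section 3 — Tier III Alteration: [the proposal does not retain the existing facade? yes] OR [proposed ridge height: 24.3 m ≥ 20.6 m? yes, so negated condition no] → satisfied.
section 5 — Tier III Scheme: [Class-T Use (section 2)? no] AND [Tier III Alteration (section 3)? yes] AND [the site does not abut a classified highway? yes] → not satisfied.
section 6 — Standard Project: [Tier III Scheme (section 5)? no] AND [the existing use is residential? no] AND [the proposal has been the subject of statutory consultation? yes] → not satisfied.
section 1 — Excluded Development: [the site does not adjoin protected open land? no] AND [not a Standard Project (section 6)? yes] → not satisfied.

No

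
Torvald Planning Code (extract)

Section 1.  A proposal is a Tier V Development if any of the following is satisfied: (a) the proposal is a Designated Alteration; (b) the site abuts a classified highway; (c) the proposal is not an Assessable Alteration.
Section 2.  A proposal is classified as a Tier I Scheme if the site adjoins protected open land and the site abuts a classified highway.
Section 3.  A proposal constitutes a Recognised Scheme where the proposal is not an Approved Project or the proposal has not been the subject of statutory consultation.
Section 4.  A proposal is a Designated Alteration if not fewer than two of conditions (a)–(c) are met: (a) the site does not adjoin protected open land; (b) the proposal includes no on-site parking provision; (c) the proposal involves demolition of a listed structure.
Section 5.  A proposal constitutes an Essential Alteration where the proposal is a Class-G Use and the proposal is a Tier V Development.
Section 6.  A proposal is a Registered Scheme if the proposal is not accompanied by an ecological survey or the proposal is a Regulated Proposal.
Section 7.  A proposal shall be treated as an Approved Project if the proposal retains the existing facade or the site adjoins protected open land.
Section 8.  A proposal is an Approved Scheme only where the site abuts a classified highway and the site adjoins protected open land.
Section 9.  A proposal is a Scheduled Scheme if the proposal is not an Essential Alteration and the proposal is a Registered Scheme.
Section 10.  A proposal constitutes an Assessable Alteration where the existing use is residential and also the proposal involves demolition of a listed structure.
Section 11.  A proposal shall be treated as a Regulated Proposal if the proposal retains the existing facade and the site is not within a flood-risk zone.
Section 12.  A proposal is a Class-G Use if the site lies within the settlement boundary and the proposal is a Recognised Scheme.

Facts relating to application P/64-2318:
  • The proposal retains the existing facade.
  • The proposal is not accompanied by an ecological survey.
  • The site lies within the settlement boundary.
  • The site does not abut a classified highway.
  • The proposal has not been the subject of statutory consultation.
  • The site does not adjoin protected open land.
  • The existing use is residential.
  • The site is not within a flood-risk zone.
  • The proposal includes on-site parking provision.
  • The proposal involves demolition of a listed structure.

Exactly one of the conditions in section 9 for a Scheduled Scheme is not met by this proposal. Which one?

Under section 7: the proposal retains the existing facade? yes; or the site adjoins protected open land? no. So the proposal is an Approved Project.
Under section 3: not an Approved Project (section 7)? no; or the proposal has not been the subject of statutory consultation? yes. So the proposal is a Recognised Scheme.
Under section 12: the site lies within the settlement boundary? yes; and Recognised Scheme (section 3)? yes. So the proposal is a Class-G Use.
Under section 4: the site does not adjoin protected open land? yes; the proposal includes no on-site parking provision? no; the proposal involves demolition of a listed structure? yes — 2 of 3 hold (need ≥2) → satisfied.
Under section 10: the existing use is residential? yes; and the proposal involves demolition of a listed structure? yes. So the proposal is an Assessable Alteration.
Under section 1: Designated Alteration (section 4)? yes; or the site abuts a classified highway? no; or not an Assessable Alteration (section 10)? no. So the proposal is a Tier V Development.
Under section 5: Class-G Use (section 12)? yes; and Tier V Development (section 1)? yes. So the proposal is an Essential Alteration.
Under section 11: the proposal retains the existing facade? yes; and the site is not within a flood-risk zone? yes. So the proposal is a Regulated Proposal.
Under section 6: the proposal is not accompanied by an ecological survey? yes; or Regulated Proposal (section 11)? yes. So the proposal is a Registered Scheme.
Under section 9: not an Essential Alteration (section 5)? no; and Registered Scheme (section 6)? yes. So the proposal is not a Scheduled Scheme.

Essential Alteration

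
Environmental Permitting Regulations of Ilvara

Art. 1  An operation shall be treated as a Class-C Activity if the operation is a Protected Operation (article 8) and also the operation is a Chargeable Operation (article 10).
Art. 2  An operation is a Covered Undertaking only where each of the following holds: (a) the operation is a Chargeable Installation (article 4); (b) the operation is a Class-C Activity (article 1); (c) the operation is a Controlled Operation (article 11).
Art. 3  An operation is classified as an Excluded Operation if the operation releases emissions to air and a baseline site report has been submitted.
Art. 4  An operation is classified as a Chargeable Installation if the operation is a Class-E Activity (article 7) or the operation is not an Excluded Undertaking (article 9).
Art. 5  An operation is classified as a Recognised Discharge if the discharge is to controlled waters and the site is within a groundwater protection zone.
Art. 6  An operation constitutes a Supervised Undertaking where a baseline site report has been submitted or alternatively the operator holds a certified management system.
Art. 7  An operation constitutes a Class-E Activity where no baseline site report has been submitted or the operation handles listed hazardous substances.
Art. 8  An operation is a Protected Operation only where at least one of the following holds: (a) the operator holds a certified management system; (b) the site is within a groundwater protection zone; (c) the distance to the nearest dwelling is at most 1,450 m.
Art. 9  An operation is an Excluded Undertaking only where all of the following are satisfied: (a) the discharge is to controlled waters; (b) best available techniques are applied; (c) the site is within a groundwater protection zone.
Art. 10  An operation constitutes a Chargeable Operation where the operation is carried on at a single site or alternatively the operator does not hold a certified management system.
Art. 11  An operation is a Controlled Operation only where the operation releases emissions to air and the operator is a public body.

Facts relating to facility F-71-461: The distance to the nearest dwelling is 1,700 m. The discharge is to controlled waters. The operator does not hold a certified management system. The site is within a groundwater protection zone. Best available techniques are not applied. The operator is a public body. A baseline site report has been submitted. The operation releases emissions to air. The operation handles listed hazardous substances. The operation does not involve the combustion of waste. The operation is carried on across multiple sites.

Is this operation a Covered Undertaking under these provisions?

article 7 — Class-E Activity: [no baseline site report has been submitted? no] OR [the operation handles listed hazardous substances? yes] → satisfied.
article 9 — Excluded Undertaking: [the discharge is to controlled waters? yes] AND [best available techniques are applied? no] AND [the site is within a groundwater protection zone? yes] → not satisfied.
article 4 — Chargeable Installation: [Class-E Activity (article 7)? yes] OR [not an Excluded Undertaking (article 9)? yes] → satisfied.
article 8 — Protected Operation: [the operator holds a certified management system? no] OR [the site is within a groundwater protection zone? yes] OR [distance to the nearest dwelling: 1,700 m ≤ 1,450 m? no] → satisfied.
article 10 — Chargeable Operation: [the operation is carried on at a single site? no] OR [the operator does not hold a certified management system? yes] → satisfied.
article 1 — Class-C Activity: [Protected Operation (article 8)? yes] AND [Chargeable Operation (article 10)? yes] → satisfied.
article 11 — Controlled Operation: [the operation releases emissions to air? yes] AND [the operator is a public body? yes] → satisfied.
article 2 — Covered Undertaking: [Chargeable Installation (article 4)? yes] AND [Class-C Activity (article 1)? yes] AND [Controlled Operation (article 11)? yes] → satisfied.

Yes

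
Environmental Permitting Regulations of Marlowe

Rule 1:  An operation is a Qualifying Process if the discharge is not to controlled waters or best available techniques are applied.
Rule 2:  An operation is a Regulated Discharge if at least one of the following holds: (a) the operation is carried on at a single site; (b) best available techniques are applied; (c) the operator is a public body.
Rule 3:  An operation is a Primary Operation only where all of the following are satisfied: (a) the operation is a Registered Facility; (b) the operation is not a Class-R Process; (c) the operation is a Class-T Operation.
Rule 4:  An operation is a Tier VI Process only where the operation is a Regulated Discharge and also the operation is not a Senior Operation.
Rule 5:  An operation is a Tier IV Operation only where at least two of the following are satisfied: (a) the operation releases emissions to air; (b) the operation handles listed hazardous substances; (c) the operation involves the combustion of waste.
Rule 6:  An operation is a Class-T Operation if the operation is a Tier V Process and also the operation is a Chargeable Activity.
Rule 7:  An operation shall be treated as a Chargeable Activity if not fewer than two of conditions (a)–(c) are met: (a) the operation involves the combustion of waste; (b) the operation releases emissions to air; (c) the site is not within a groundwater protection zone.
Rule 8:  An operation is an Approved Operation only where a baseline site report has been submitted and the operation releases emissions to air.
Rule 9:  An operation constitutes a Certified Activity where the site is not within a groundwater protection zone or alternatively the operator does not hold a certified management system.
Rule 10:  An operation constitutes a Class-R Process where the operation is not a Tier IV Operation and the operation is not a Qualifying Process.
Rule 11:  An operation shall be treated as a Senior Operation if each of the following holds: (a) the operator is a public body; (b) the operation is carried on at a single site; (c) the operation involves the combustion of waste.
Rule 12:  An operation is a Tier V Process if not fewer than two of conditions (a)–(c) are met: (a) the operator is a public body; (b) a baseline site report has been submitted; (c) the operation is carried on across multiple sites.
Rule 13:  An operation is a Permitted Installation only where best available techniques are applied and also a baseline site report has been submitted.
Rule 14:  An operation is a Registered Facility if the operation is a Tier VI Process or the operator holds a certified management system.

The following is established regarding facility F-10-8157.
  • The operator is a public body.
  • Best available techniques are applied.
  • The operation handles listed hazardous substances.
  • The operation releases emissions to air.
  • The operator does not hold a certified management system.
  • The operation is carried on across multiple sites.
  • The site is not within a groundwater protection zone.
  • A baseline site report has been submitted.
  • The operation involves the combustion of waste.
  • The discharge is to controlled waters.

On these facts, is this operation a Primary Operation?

Yes

rule 2 — Regulated Discharge: [the operation is carried on at a single site? no] OR [best available techniques are applied? yes] OR [the operator is a public body? yes] → satisfied.
rule 11 — Senior Operation: [the operator is a public body? yes] AND [the operation is carried on at a single site? no] AND [the operation involves the combustion of waste? yes] → not satisfied.
rule 4 — Tier VI Process: [Regulated Discharge (rule 2)? yes] AND [not a Senior Operation (rule 11)? yes] → satisfied.
rule 14 — Registered Facility: [Tier VI Process (rule 4)? yes] OR [the operator holds a certified management system? no] → satisfied.
rule 5 — Tier IV Operation: the operation releases emissions to air? yes; the operation handles listed hazardous substances? yes; the operation involves the combustion of waste? yes — 3 of 3 hold (need ≥2) → satisfied.
rule 1 — Qualifying Process: [the discharge is not to controlled waters? no] OR [best available techniques are applied? yes] → satisfied.
rule 10 — Class-R Process: [not a Tier IV Operation (rule 5)? no] AND [not a Qualifying Process (rule 1)? no] → not satisfied.
rule 12 — Tier V Process: the operator is a public body? yes; a baseline site report has been submitted? yes; the operation is carried on across multiple sites? yes — 3 of 3 hold (need ≥2) → satisfied.
rule 7 — Chargeable Activity: the operation involves the combustion of waste? yes; the operation releases emissions to air? yes; the site is not within a groundwater protection zone? yes — 3 of 3 hold (need ≥2) → satisfied.
rule 6 — Class-T Operation: [Tier V Process (rule 12)? yes] AND [Chargeable Activity (rule 7)? yes] → satisfied.
rule 3 — Primary Operation: [Registered Facility (rule 14)? yes] AND [not a Class-R Process (rule 10)? yes] AND [Class-T Operation (rule 6)? yes] → satisfied.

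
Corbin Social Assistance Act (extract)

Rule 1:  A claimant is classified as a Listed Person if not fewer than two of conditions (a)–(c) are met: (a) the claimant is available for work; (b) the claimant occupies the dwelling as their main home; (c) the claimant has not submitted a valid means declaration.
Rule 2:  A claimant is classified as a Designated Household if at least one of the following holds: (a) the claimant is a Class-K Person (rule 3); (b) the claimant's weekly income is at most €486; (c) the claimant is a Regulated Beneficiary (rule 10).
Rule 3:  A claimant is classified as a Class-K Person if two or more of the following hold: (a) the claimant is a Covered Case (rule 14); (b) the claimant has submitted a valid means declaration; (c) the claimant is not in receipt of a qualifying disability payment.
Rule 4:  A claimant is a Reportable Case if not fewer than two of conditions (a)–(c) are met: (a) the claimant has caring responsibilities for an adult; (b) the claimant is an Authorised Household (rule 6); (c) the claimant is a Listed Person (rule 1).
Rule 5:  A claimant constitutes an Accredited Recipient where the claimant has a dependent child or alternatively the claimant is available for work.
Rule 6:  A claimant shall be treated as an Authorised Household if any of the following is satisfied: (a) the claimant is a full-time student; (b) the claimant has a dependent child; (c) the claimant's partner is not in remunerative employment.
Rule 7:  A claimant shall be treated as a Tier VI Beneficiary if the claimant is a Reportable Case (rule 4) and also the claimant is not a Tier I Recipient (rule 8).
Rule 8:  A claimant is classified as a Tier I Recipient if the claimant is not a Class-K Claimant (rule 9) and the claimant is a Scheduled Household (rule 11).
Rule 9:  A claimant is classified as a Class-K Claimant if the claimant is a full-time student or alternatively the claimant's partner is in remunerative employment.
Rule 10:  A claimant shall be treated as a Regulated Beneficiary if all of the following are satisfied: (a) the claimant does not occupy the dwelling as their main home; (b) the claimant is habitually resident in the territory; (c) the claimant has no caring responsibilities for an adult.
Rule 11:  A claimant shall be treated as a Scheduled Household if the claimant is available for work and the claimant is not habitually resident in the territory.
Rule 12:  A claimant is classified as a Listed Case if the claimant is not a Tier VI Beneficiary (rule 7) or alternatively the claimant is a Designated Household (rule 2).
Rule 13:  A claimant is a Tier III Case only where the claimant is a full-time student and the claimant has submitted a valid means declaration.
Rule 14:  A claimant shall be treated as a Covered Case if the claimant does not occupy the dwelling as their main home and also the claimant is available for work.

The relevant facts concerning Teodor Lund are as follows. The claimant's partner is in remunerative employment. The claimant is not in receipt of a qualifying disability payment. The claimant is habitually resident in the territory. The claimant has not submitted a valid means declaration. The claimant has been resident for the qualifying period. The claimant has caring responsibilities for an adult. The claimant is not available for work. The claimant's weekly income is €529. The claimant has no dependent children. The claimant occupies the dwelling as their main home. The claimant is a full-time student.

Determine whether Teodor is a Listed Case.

No

rule 6 — Authorised Household: [the claimant is a full-time student? yes] OR [the claimant has a dependent child? no] OR [the claimant's partner is not in remunerative employment? no] → satisfied.
rule 1 — Listed Person: the claimant is available for work? no; the claimant occupies the dwelling as their main home? yes; the claimant has not submitted a valid means declaration? yes — 2 of 3 hold (need ≥2) → satisfied.
rule 4 — Reportable Case: the claimant has caring responsibilities for an adult? yes; Authorised Household (rule 6)? yes; Listed Person (rule 1)? yes — 3 of 3 hold (need ≥2) → satisfied.
rule 9 — Class-K Claimant: [the claimant is a full-time student? yes] OR [the claimant's partner is in remunerative employment? yes] → satisfied.
rule 11 — Scheduled Household: [the claimant is available for work? no] AND [the claimant is not habitually resident in the territory? no] → not satisfied.
rule 8 — Tier I Recipient: [not a Class-K Claimant (rule 9)? no] AND [Scheduled Household (rule 11)? no] → not satisfied.
rule 7 — Tier VI Beneficiary: [Reportable Case (rule 4)? yes] AND [not a Tier I Recipient (rule 8)? yes] → satisfied.
rule 14 — Covered Case: [the claimant does not occupy the dwelling as their main home? no] AND [the claimant is available for work? no] → not satisfied.
rule 3 — Class-K Person: Covered Case (rule 14)? no; the claimant has submitted a valid means declaration? no; the claimant is not in receipt of a qualifying disability payment? yes — 1 of 3 hold (need ≥2) → not satisfied.
rule 10 — Regulated Beneficiary: [the claimant does not occupy the dwelling as their main home? no] AND [the claimant is habitually resident in the territory? yes] AND [the claimant has no caring responsibilities for an adult? no] → not satisfied.
rule 2 — Designated Household: [Class-K Person (rule 3)? no] OR [claimant's weekly income: €529 ≤ €486? no] OR [Regulated Beneficiary (rule 10)? no] → not satisfied.
rule 12 — Listed Case: [not a Tier VI Beneficiary (rule 7)? no] OR [Designated Household (rule 2)? no] → not satisfied.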